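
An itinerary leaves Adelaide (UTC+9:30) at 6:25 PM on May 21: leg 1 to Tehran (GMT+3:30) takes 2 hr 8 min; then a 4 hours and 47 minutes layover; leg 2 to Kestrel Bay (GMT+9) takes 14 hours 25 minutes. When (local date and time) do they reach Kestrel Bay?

Convert departure to UTC: 6:25 PM − 9:30 = 8:55 AM UTC on May 21.
Add 2 hours 8 minutes leg 1 → 11:03 AM UTC.
Add 4 hours and 47 minutes layover in Tehran → 3:50 PM UTC.
Add 14 hours and 25 minutes leg 2 → 6:15 AM UTC (May 22).
Kestrel Bay is UTC+9:00, so local arrival = 6:15 AM + 9:00 = 3:15 PM on May 22.

3:15 PM on May 22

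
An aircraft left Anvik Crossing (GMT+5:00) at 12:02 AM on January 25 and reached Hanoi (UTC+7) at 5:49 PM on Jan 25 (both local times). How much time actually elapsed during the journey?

15 hours 47 minutes

Departure in UTC: 12:02 AM − 5:00 = 7:02 PM on Jan 24.
Arrival in UTC: 5:49 PM − 7:00 = 10:49 AM on Jan 25.
Elapsed = 10:49 AM − 7:02 PM (+1 day) = 15 hours 47 minutes.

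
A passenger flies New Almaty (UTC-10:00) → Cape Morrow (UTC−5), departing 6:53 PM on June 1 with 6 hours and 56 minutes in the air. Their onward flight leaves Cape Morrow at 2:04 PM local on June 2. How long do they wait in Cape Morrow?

7 hours 15 minutes

Convert departure to UTC: 6:53 PM + 10:00 = 4:53 AM UTC on Jun 2.
Add 6 hours 56 minutes flight time → 11:49 AM UTC.
Cape Morrow is UTC−5:00, so local arrival = 11:49 AM − 5:00 = 6:49 AM on Jun 2.
Layover = 2:04 PM − 6:49 AM = 7 hours 15 minutes.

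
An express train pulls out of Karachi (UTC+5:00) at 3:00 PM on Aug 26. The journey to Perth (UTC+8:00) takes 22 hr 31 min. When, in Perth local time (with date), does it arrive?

4:31 PM on August 27

Perth is 3:00 ahead of Karachi.
After 22 hours 31 minutes it is 1:31 PM (Aug 27) in Karachi.
Shift by the zone difference: 1:31 PM + 3:00 = 4:31 PM on Aug 27 in Perth.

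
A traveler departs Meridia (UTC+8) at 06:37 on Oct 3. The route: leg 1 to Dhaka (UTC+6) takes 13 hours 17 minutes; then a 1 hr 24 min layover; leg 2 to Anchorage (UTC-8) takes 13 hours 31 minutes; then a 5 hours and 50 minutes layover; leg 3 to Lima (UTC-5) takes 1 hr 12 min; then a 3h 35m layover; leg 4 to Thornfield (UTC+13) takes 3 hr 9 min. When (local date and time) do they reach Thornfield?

05:35 on Oct 5

Convert departure to UTC: 06:37 − 8:00 = 22:37 UTC on Oct 2.
Add 13 hours and 17 minutes leg 1 → 11:54 UTC (Oct 3).
Add 1 hour 24 minutes layover in Dhaka → 13:18 UTC.
Add 13 hours 31 minutes leg 2 → 02:49 UTC (Oct 4).
Add 5 hours and 50 minutes layover in Anchorage → 08:39 UTC.
Add 1 hour and 12 minutes leg 3 → 09:51 UTC.
Add 3 hours and 35 minutes layover in Lima → 13:26 UTC.
Add 3 hours and 9 minutes leg 4 → 16:35 UTC.
Thornfield is UTC+13:00, so local arrival = 16:35 + 13:00 = 05:35 on Oct 5.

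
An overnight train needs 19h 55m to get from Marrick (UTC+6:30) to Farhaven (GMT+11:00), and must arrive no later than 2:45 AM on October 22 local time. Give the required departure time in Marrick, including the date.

Target arrival in UTC: 2:45 AM − 11:00 = 3:45 PM on Oct 21.
Subtract 19 hours and 55 minutes → departure 7:50 PM UTC on Oct 20.
Marrick is UTC+6:30: 7:50 PM + 6:30 = 2:20 AM on Oct 21.

2:20 AM on October 21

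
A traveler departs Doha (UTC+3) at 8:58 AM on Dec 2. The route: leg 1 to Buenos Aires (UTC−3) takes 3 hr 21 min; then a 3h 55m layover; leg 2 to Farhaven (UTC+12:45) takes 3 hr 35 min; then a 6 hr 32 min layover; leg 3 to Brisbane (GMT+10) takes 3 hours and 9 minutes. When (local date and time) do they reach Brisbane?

12:30 PM on December 3

Convert departure to UTC: 8:58 AM − 3:00 = 5:58 AM UTC on Dec 2.
Add 3 hours 21 minutes leg 1 → 9:19 AM UTC.
Add 3 hours and 55 minutes layover in Buenos Aires → 1:14 PM UTC.
Add 3 hours 35 minutes leg 2 → 4:49 PM UTC.
Add 6 hours and 32 minutes layover in Farhaven → 11:21 PM UTC.
Add 3 hours and 9 minutes leg 3 → 2:30 AM UTC (Dec 3).
Brisbane is UTC+10:00, so local arrival = 2:30 AM + 10:00 = 12:30 PM on Dec 3.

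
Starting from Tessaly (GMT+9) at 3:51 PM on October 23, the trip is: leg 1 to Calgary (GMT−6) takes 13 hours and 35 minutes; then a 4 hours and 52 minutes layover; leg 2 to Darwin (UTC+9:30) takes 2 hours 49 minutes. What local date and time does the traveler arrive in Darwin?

1:37 PM on October 24

Convert departure to UTC: 3:51 PM − 9:00 = 6:51 AM UTC on Oct 23.
Add 13 hours 35 minutes leg 1 → 8:26 PM UTC.
Add 4 hours 52 minutes layover in Calgary → 1:18 AM UTC (Oct 24).
Add 2 hours 49 minutes leg 2 → 4:07 AM UTC.
Darwin is UTC+9:30, so local arrival = 4:07 AM + 9:30 = 1:37 PM on Oct 24.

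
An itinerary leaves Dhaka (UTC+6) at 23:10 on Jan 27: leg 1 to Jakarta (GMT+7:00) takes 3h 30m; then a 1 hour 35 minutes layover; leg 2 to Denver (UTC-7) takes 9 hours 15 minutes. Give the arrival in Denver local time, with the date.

00:30 on January 28

Convert departure to UTC: 23:10 − 6:00 = 17:10 UTC on Jan 27.
Add 3 hours 30 minutes leg 1 → 20:40 UTC.
Add 1 hour 35 minutes layover in Jakarta → 22:15 UTC.
Add 9 hours and 15 minutes leg 2 → 07:30 UTC (Jan 28).
Denver is UTC−7:00, so local arrival = 07:30 − 7:00 = 00:30 on Jan 28.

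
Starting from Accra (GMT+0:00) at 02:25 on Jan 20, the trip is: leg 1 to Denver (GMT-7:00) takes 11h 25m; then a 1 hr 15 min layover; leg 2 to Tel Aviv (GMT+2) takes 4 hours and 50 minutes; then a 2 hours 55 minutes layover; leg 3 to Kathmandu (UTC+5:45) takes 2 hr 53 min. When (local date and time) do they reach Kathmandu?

07:28 on January 21

Accra is at UTC+0, so departure is already 02:25 UTC on Jan 20.
Add 11 hours 25 minutes leg 1 → 13:50 UTC.
Add 1 hour and 15 minutes layover in Denver → 15:05 UTC.
Add 4 hours and 50 minutes leg 2 → 19:55 UTC.
Add 2 hours 55 minutes layover in Tel Aviv → 22:50 UTC.
Add 2 hours and 53 minutes leg 3 → 01:43 UTC (Jan 21).
Kathmandu is UTC+5:45, so local arrival = 01:43 + 5:45 = 07:28 on Jan 21.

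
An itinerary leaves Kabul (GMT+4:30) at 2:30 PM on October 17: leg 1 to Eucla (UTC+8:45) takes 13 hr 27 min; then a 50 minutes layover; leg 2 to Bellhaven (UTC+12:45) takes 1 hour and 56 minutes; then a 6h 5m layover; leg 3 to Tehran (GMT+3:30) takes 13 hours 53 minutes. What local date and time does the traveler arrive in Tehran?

Convert departure to UTC: 2:30 PM − 4:30 = 10:00 AM UTC on Oct 17.
Add 13 hours and 27 minutes leg 1 → 11:27 PM UTC.
Add 50 minutes layover in Eucla → 12:17 AM UTC (Oct 18).
Add 1 hour 56 minutes leg 2 → 2:13 AM UTC.
Add 6 hours and 5 minutes layover in Bellhaven → 8:18 AM UTC.
Add 13 hours 53 minutes leg 3 → 10:11 PM UTC.
Tehran is UTC+3:30, so local arrival = 10:11 PM + 3:30 = 1:41 AM on Oct 19.

1:41 AM on October 19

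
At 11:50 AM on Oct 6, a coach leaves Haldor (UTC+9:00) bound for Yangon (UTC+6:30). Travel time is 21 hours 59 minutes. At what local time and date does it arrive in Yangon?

7:19 AM on Oct 7

Convert departure to UTC: 11:50 AM − 9:00 = 2:50 AM UTC on Oct 6.
Add 21 hours and 59 minutes travel time → 12:49 AM UTC (Oct 7).
Yangon is UTC+6:30, so local arrival = 12:49 AM + 6:30 = 7:19 AM on Oct 7.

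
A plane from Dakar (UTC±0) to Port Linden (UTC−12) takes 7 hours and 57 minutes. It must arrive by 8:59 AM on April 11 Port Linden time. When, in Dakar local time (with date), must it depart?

Target arrival in UTC: 8:59 AM + 12:00 = 8:59 PM on Apr 11.
Subtract 7 hours and 57 minutes → departure 1:02 PM UTC on Apr 11.
Dakar is UTC+0, so departure is 1:02 PM on Apr 11.

1:02 PM on April 11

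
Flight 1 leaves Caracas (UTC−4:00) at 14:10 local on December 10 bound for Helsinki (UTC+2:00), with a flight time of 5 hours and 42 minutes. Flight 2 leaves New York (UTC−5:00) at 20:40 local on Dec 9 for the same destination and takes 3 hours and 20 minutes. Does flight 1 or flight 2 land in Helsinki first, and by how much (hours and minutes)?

the second, by 18 hours 52 minutes

Flight 1 in UTC: 14:10 + 4:00 = 18:10 on Dec 10.
+5 hours and 42 minutes → arrive 23:52 UTC on Dec 10.
Flight 2 in UTC: 20:40 + 5:00 = 01:40 on Dec 10.
+3 hours 20 minutes → arrive 05:00 UTC on Dec 10.
Flight 2 lands earlier by 18 hours 52 minutes.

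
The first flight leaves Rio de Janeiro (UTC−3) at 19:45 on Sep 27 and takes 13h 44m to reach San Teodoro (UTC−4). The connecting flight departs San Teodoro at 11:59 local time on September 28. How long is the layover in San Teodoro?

3 hours 30 minutes

Convert departure to UTC: 19:45 + 3:00 = 22:45 UTC on Sep 27.
Add 13 hours and 44 minutes flight time → 12:29 UTC (Sep 28).
San Teodoro is UTC−4:00, so local arrival = 12:29 − 4:00 = 08:29 on Sep 28.
Layover = 11:59 − 08:29 = 3 hours 30 minutes.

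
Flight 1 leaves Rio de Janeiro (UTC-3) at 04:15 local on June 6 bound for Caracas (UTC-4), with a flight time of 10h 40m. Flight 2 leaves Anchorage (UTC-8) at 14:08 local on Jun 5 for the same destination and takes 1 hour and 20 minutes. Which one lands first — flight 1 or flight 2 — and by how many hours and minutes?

the second, by 18 hours 27 minutes

Flight 1 in UTC: 04:15 + 3:00 = 07:15 on Jun 6.
+10 hours and 40 minutes → arrive 17:55 UTC on Jun 6.
Flight 2 in UTC: 14:08 + 8:00 = 22:08 on Jun 5.
+1 hour and 20 minutes → arrive 23:28 UTC on Jun 5.
Flight 2 lands earlier by 18 hours 27 minutes.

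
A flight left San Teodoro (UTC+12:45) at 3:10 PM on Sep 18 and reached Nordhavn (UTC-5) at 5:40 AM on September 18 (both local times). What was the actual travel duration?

8 hours 15 minutes

Departure in UTC: 3:10 PM − 12:45 = 2:25 AM on Sep 18.
Arrival in UTC: 5:40 AM + 5:00 = 10:40 AM on Sep 18.
Elapsed = 10:40 AM − 2:25 AM = 8 hours 15 minutes.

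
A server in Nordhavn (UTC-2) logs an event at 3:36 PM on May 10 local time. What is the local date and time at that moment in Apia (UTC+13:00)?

Apia is 15:00 ahead of Nordhavn.
Shift by the zone difference: 3:36 PM + 15:00 = 6:36 AM on May 11 in Apia.

6:36 AM on May 11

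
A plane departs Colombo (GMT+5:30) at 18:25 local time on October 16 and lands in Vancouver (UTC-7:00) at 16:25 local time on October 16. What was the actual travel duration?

10 hours 30 minutes

Departure in UTC: 18:25 − 5:30 = 12:55 on Oct 16.
Arrival in UTC: 16:25 + 7:00 = 23:25 on Oct 16.
Elapsed = 23:25 − 12:55 = 10 hours 30 minutes.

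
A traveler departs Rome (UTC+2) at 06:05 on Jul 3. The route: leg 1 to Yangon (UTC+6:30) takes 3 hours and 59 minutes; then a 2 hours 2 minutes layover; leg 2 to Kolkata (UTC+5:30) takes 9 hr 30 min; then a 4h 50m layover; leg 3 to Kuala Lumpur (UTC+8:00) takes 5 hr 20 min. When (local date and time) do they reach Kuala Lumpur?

13:46 on Jul 4

Convert departure to UTC: 06:05 − 2:00 = 04:05 UTC on Jul 3.
Add 3 hours 59 minutes leg 1 → 08:04 UTC.
Add 2 hours 2 minutes layover in Yangon → 10:06 UTC.
Add 9 hours 30 minutes leg 2 → 19:36 UTC.
Add 4 hours and 50 minutes layover in Kolkata → 00:26 UTC (Jul 4).
Add 5 hours and 20 minutes leg 3 → 05:46 UTC.
Kuala Lumpur is UTC+8:00, so local arrival = 05:46 + 8:00 = 13:46 on Jul 4.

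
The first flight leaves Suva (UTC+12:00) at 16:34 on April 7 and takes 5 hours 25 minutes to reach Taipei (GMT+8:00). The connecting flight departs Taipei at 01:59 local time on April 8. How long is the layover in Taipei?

8 hours

Convert departure to UTC: 16:34 − 12:00 = 04:34 UTC on Apr 7.
Add 5 hours 25 minutes flight time → 09:59 UTC.
Taipei is UTC+8:00, so local arrival = 09:59 + 8:00 = 17:59 on Apr 7.
Layover = 01:59 − 17:59 (+1 day) = 8 hours.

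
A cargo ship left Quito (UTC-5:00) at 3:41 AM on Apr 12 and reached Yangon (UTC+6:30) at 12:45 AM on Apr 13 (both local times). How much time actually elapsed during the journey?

Yangon is 11:30 ahead of Quito.
Clock-face elapsed time (ignoring zones) is 21 hours 4 minutes.
Actual elapsed = 21 hours 4 minutes − 11:30 = 9 hours 34 minutes.

9 hours 34 minutes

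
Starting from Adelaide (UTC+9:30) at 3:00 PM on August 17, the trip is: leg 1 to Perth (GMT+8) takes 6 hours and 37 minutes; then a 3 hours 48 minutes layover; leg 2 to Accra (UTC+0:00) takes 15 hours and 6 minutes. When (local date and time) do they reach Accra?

7:01 AM on August 18

Convert departure to UTC: 3:00 PM − 9:30 = 5:30 AM UTC on Aug 17.
Add 6 hours 37 minutes leg 1 → 12:07 PM UTC.
Add 3 hours and 48 minutes layover in Perth → 3:55 PM UTC.
Add 15 hours and 6 minutes leg 2 → 7:01 AM UTC (Aug 18).
Accra is UTC+0, so local arrival is the same: 7:01 AM on Aug 18.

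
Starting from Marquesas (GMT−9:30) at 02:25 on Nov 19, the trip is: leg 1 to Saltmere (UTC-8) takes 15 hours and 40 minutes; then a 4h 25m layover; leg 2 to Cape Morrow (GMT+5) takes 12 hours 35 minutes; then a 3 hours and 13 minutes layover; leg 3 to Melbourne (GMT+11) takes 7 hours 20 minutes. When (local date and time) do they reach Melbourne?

18:08 on November 21

Convert departure to UTC: 02:25 + 9:30 = 11:55 UTC on Nov 19.
Add 15 hours and 40 minutes leg 1 → 03:35 UTC (Nov 20).
Add 4 hours and 25 minutes layover in Saltmere → 08:00 UTC.
Add 12 hours 35 minutes leg 2 → 20:35 UTC.
Add 3 hours and 13 minutes layover in Cape Morrow → 23:48 UTC.
Add 7 hours 20 minutes leg 3 → 07:08 UTC (Nov 21).
Melbourne is UTC+11:00, so local arrival = 07:08 + 11:00 = 18:08 on Nov 21.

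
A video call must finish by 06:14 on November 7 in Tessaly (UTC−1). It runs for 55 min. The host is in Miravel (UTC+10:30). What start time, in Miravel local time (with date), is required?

Target end time in UTC: 06:14 + 1:00 = 07:14 on Nov 7.
Subtract 55 minutes → start 06:19 UTC on Nov 7.
Miravel is UTC+10:30: 06:19 + 10:30 = 16:49 on Nov 7.

16:49 on Nov 7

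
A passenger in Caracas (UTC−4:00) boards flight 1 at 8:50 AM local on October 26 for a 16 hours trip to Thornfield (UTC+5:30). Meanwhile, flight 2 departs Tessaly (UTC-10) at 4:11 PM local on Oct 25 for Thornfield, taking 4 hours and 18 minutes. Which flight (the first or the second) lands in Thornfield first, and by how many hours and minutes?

the second, by 22 hours 21 minutes

Flight 1 in UTC: 8:50 AM + 4:00 = 12:50 PM on Oct 26.
+16 hours → arrive 4:50 AM UTC on Oct 27.
Flight 2 in UTC: 4:11 PM + 10:00 = 2:11 AM on Oct 26.
+4 hours and 18 minutes → arrive 6:29 AM UTC on Oct 26.
Flight 2 lands earlier by 22 hours 21 minutes.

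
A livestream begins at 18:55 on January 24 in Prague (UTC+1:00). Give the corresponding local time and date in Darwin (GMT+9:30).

03:25 on Jan 25

In UTC: 18:55 − 1:00 = 17:55 on Jan 24.
Darwin is UTC+9:30: 17:55 + 9:30 = 03:25 on Jan 25.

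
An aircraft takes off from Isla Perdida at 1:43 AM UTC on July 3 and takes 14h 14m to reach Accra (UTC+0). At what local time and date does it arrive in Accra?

3:57 PM on July 3

Departure is given in UTC: 1:43 AM on Jul 3.
Add 14 hours and 14 minutes → 3:57 PM UTC.
Accra is UTC+0, so local arrival is 3:57 PM on Jul 3.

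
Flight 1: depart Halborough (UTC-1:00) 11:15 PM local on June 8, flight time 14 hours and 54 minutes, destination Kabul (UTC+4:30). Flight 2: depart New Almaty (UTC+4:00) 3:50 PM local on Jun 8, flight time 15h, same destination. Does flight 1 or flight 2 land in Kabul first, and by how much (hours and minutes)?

the second, by 12 hours 19 minutes

Flight 1 in UTC: 11:15 PM + 1:00 = 12:15 AM on Jun 9.
+14 hours and 54 minutes → arrive 3:09 PM UTC on Jun 9.
Flight 2 in UTC: 3:50 PM − 4:00 = 11:50 AM on Jun 8.
+15 hours → arrive 2:50 AM UTC on Jun 9.
Flight 2 lands earlier by 12 hours 19 minutes.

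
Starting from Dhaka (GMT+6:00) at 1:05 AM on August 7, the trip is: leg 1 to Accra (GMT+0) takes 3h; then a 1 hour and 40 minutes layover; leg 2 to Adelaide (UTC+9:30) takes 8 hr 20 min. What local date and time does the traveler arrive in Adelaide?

5:35 PM on August 7

Convert departure to UTC: 1:05 AM − 6:00 = 7:05 PM UTC on Aug 6.
Add 3 hours leg 1 → 10:05 PM UTC.
Add 1 hour 40 minutes layover in Accra → 11:45 PM UTC.
Add 8 hours 20 minutes leg 2 → 8:05 AM UTC (Aug 7).
Adelaide is UTC+9:30, so local arrival = 8:05 AM + 9:30 = 5:35 PM on Aug 7.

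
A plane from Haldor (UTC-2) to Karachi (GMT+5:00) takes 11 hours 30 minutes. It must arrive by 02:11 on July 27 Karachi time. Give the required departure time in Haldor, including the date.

07:41 on July 26

Target arrival in UTC: 02:11 − 5:00 = 21:11 on Jul 26.
Subtract 11 hours and 30 minutes → departure 09:41 UTC on Jul 26.
Haldor is UTC−2:00: 09:41 − 2:00 = 07:41 on Jul 26.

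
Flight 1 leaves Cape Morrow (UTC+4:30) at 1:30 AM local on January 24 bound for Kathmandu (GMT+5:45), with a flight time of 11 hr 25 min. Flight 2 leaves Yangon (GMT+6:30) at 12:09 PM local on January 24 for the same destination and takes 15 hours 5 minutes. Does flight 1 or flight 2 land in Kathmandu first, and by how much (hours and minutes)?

the first, by 12 hours 19 minutes

Flight 1 in UTC: 1:30 AM − 4:30 = 9:00 PM on Jan 23.
+11 hours and 25 minutes → arrive 8:25 AM UTC on Jan 24.
Flight 2 in UTC: 12:09 PM − 6:30 = 5:39 AM on Jan 24.
+15 hours and 5 minutes → arrive 8:44 PM UTC on Jan 24.
Flight 1 lands earlier by 12 hours 19 minutes.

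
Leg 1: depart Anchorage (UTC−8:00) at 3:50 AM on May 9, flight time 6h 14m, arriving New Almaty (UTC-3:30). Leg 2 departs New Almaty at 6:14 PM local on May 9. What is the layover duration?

3 hours 40 minutes

Convert departure to UTC: 3:50 AM + 8:00 = 11:50 AM UTC on May 9.
Add 6 hours and 14 minutes flight time → 6:04 PM UTC.
New Almaty is UTC−3:30, so local arrival = 6:04 PM − 3:30 = 2:34 PM on May 9.
Layover = 6:14 PM − 2:34 PM = 3 hours 40 minutes.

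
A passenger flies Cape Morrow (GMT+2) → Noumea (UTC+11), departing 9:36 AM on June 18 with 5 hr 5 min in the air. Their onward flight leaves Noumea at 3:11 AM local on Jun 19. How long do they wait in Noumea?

3 hours 30 minutes

Convert departure to UTC: 9:36 AM − 2:00 = 7:36 AM UTC on Jun 18.
Add 5 hours 5 minutes flight time → 12:41 PM UTC.
Noumea is UTC+11:00, so local arrival = 12:41 PM + 11:00 = 11:41 PM on Jun 18.
Layover = 3:11 AM − 11:41 PM (+1 day) = 3 hours 30 minutes.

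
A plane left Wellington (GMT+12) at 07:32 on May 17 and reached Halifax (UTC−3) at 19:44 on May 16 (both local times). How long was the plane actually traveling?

3 hours 12 minutes

Departure in UTC: 07:32 − 12:00 = 19:32 on May 16.
Arrival in UTC: 19:44 + 3:00 = 22:44 on May 16.
Elapsed = 22:44 − 19:32 = 3 hours 12 minutes.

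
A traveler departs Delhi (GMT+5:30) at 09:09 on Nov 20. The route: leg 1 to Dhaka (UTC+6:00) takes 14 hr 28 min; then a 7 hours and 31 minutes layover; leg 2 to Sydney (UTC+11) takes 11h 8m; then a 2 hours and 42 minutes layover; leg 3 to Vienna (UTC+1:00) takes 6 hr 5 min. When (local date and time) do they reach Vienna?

22:33 on November 21

Convert departure to UTC: 09:09 − 5:30 = 03:39 UTC on Nov 20.
Add 14 hours and 28 minutes leg 1 → 18:07 UTC.
Add 7 hours 31 minutes layover in Dhaka → 01:38 UTC (Nov 21).
Add 11 hours 8 minutes leg 2 → 12:46 UTC.
Add 2 hours and 42 minutes layover in Sydney → 15:28 UTC.
Add 6 hours 5 minutes leg 3 → 21:33 UTC.
Vienna is UTC+1:00, so local arrival = 21:33 + 1:00 = 22:33 on Nov 21.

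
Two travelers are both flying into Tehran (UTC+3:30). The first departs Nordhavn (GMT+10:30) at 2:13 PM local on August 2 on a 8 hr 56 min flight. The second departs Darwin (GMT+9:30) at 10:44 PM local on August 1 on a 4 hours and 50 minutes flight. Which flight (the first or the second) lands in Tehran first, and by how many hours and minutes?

Flight 1 in UTC: 2:13 PM − 10:30 = 3:43 AM on Aug 2.
+8 hours 56 minutes → arrive 12:39 PM UTC on Aug 2.
Flight 2 in UTC: 10:44 PM − 9:30 = 1:14 PM on Aug 1.
+4 hours and 50 minutes → arrive 6:04 PM UTC on Aug 1.
Flight 2 lands earlier by 18 hours 35 minutes.

the second, by 18 hours 35 minutes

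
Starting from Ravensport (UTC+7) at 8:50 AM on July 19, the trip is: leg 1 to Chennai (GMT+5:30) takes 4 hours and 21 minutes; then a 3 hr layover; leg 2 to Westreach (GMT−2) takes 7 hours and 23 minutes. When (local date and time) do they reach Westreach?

2:34 PM on Jul 19

Convert departure to UTC: 8:50 AM − 7:00 = 1:50 AM UTC on Jul 19.
Add 4 hours 21 minutes leg 1 → 6:11 AM UTC.
Add 3 hours layover in Chennai → 9:11 AM UTC.
Add 7 hours and 23 minutes leg 2 → 4:34 PM UTC.
Westreach is UTC−2:00, so local arrival = 4:34 PM − 2:00 = 2:34 PM on Jul 19.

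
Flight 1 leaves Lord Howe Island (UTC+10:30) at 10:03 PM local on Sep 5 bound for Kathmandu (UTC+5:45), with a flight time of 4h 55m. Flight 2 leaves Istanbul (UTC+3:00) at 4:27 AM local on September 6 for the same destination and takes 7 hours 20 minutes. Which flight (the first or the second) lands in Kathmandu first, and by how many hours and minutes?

the first, by 16 hours 19 minutes

Flight 1 in UTC: 10:03 PM − 10:30 = 11:33 AM on Sep 5.
+4 hours 55 minutes → arrive 4:28 PM UTC on Sep 5.
Flight 2 in UTC: 4:27 AM − 3:00 = 1:27 AM on Sep 6.
+7 hours 20 minutes → arrive 8:47 AM UTC on Sep 6.
Flight 1 lands earlier by 16 hours 19 minutes.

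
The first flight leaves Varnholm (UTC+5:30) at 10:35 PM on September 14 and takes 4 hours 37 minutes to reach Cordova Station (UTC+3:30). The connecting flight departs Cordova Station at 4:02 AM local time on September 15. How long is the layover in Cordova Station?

2 hours 50 minutes

Convert departure to UTC: 10:35 PM − 5:30 = 5:05 PM UTC on Sep 14.
Add 4 hours 37 minutes flight time → 9:42 PM UTC.
Cordova Station is UTC+3:30, so local arrival = 9:42 PM + 3:30 = 1:12 AM on Sep 15.
Layover = 4:02 AM − 1:12 AM = 2 hours 50 minutes.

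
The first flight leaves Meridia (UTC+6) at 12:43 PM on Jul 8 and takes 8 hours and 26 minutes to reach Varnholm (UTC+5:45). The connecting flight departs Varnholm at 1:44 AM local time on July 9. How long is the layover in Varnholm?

4 hours 50 minutes

Convert departure to UTC: 12:43 PM − 6:00 = 6:43 AM UTC on Jul 8.
Add 8 hours and 26 minutes flight time → 3:09 PM UTC.
Varnholm is UTC+5:45, so local arrival = 3:09 PM + 5:45 = 8:54 PM on Jul 8.
Layover = 1:44 AM − 8:54 PM (+1 day) = 4 hours 50 minutes.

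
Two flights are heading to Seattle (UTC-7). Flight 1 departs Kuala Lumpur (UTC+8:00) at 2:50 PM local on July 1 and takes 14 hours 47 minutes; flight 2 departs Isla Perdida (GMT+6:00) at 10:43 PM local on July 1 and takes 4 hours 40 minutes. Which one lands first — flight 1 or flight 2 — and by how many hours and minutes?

the second, by 14 minutes

Flight 1 in UTC: 2:50 PM − 8:00 = 6:50 AM on Jul 1.
+14 hours and 47 minutes → arrive 9:37 PM UTC on Jul 1.
Flight 2 in UTC: 10:43 PM − 6:00 = 4:43 PM on Jul 1.
+4 hours 40 minutes → arrive 9:23 PM UTC on Jul 1.
Flight 2 lands earlier by 14 minutes.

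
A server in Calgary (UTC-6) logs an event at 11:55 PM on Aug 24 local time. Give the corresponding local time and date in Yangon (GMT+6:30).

12:25 PM on Aug 25

In UTC: 11:55 PM + 6:00 = 5:55 AM on Aug 25.
Yangon is UTC+6:30: 5:55 AM + 6:30 = 12:25 PM on Aug 25.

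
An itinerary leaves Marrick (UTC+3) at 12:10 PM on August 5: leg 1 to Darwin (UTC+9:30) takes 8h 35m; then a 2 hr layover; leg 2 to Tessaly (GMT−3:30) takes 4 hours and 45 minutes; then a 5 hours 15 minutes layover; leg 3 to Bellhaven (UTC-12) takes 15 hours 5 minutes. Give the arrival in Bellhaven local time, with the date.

8:50 AM on Aug 6

Convert departure to UTC: 12:10 PM − 3:00 = 9:10 AM UTC on Aug 5.
Add 8 hours and 35 minutes leg 1 → 5:45 PM UTC.
Add 2 hours layover in Darwin → 7:45 PM UTC.
Add 4 hours 45 minutes leg 2 → 12:30 AM UTC (Aug 6).
Add 5 hours 15 minutes layover in Tessaly → 5:45 AM UTC.
Add 15 hours 5 minutes leg 3 → 8:50 PM UTC.
Bellhaven is UTC−12:00, so local arrival = 8:50 PM − 12:00 = 8:50 AM on Aug 6.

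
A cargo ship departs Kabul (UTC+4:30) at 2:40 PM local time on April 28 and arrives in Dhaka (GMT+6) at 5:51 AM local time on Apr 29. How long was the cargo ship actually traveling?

13 hours 41 minutes

Departure in UTC: 2:40 PM − 4:30 = 10:10 AM on Apr 28.
Arrival in UTC: 5:51 AM − 6:00 = 11:51 PM on Apr 28.
Elapsed = 11:51 PM − 10:10 AM = 13 hours 41 minutes.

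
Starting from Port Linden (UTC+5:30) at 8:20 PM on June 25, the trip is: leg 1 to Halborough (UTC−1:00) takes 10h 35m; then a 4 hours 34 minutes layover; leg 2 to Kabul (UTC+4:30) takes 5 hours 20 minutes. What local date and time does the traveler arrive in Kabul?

3:49 PM on June 26

Convert departure to UTC: 8:20 PM − 5:30 = 2:50 PM UTC on Jun 25.
Add 10 hours and 35 minutes leg 1 → 1:25 AM UTC (Jun 26).
Add 4 hours 34 minutes layover in Halborough → 5:59 AM UTC.
Add 5 hours 20 minutes leg 2 → 11:19 AM UTC.
Kabul is UTC+4:30, so local arrival = 11:19 AM + 4:30 = 3:49 PM on Jun 26.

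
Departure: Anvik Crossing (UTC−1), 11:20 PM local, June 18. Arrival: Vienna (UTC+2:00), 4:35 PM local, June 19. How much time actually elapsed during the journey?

14 hours 15 minutes

Departure in UTC: 11:20 PM + 1:00 = 12:20 AM on Jun 19.
Arrival in UTC: 4:35 PM − 2:00 = 2:35 PM on Jun 19.
Elapsed = 2:35 PM − 12:20 AM = 14 hours 15 minutes.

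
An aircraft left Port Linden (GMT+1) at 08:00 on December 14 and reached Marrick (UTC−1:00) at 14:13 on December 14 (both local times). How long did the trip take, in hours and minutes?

Marrick is 2:00 behind Port Linden.
Clock-face elapsed time (ignoring zones) is 6 hours 13 minutes.
Actual elapsed = 6 hours 13 minutes + 2:00 = 8 hours 13 minutes.

8 hours 13 minutes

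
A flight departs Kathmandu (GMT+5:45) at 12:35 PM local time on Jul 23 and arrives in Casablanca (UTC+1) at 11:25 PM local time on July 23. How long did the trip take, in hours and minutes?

15 hours 35 minutes

Departure in UTC: 12:35 PM − 5:45 = 6:50 AM on Jul 23.
Arrival in UTC: 11:25 PM − 1:00 = 10:25 PM on Jul 23.
Elapsed = 10:25 PM − 6:50 AM = 15 hours 35 minutes.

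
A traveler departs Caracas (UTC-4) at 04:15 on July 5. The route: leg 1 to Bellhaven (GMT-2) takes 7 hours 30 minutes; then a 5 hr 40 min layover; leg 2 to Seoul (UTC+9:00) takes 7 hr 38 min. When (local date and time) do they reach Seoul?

14:03 on Jul 6

Convert departure to UTC: 04:15 + 4:00 = 08:15 UTC on Jul 5.
Add 7 hours 30 minutes leg 1 → 15:45 UTC.
Add 5 hours and 40 minutes layover in Bellhaven → 21:25 UTC.
Add 7 hours 38 minutes leg 2 → 05:03 UTC (Jul 6).
Seoul is UTC+9:00, so local arrival = 05:03 + 9:00 = 14:03 on Jul 6.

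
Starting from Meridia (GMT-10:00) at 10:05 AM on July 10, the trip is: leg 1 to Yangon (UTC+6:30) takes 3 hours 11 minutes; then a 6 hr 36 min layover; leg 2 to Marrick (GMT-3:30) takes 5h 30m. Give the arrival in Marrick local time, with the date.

Convert departure to UTC: 10:05 AM + 10:00 = 8:05 PM UTC on Jul 10.
Add 3 hours and 11 minutes leg 1 → 11:16 PM UTC.
Add 6 hours and 36 minutes layover in Yangon → 5:52 AM UTC (Jul 11).
Add 5 hours 30 minutes leg 2 → 11:22 AM UTC.
Marrick is UTC−3:30, so local arrival = 11:22 AM − 3:30 = 7:52 AM on Jul 11.

7:52 AM on July 11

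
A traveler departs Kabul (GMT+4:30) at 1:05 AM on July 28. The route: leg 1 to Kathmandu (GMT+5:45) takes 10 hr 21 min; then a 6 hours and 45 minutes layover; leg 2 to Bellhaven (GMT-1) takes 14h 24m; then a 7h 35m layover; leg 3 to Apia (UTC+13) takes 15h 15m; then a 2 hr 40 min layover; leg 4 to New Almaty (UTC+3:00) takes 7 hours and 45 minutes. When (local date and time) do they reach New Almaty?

4:20 PM on Jul 30

Convert departure to UTC: 1:05 AM − 4:30 = 8:35 PM UTC on Jul 27.
Add 10 hours and 21 minutes leg 1 → 6:56 AM UTC (Jul 28).
Add 6 hours 45 minutes layover in Kathmandu → 1:41 PM UTC.
Add 14 hours 24 minutes leg 2 → 4:05 AM UTC (Jul 29).
Add 7 hours and 35 minutes layover in Bellhaven → 11:40 AM UTC.
Add 15 hours and 15 minutes leg 3 → 2:55 AM UTC (Jul 30).
Add 2 hours and 40 minutes layover in Apia → 5:35 AM UTC.
Add 7 hours 45 minutes leg 4 → 1:20 PM UTC.
New Almaty is UTC+3:00, so local arrival = 1:20 PM + 3:00 = 4:20 PM on Jul 30.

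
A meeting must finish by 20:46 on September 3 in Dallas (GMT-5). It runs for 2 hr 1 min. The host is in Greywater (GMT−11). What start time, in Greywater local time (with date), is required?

Target end time in UTC: 20:46 + 5:00 = 01:46 on Sep 4.
Subtract 2 hours 1 minute → start 23:45 UTC on Sep 3.
Greywater is UTC−11:00: 23:45 − 11:00 = 12:45 on Sep 3.

12:45 on September 3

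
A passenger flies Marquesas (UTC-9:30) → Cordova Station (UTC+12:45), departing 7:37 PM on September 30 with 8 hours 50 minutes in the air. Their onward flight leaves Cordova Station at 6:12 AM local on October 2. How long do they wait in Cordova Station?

3 hours 30 minutes

Convert departure to UTC: 7:37 PM + 9:30 = 5:07 AM UTC on Oct 1.
Add 8 hours and 50 minutes flight time → 1:57 PM UTC.
Cordova Station is UTC+12:45, so local arrival = 1:57 PM + 12:45 = 2:42 AM on Oct 2.
Layover = 6:12 AM − 2:42 AM = 3 hours 30 minutes.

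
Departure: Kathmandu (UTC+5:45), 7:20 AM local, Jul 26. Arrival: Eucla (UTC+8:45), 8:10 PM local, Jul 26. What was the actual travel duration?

Departure in UTC: 7:20 AM − 5:45 = 1:35 AM on Jul 26.
Arrival in UTC: 8:10 PM − 8:45 = 11:25 AM on Jul 26.
Elapsed = 11:25 AM − 1:35 AM = 9 hours 50 minutes.

9 hours 50 minutes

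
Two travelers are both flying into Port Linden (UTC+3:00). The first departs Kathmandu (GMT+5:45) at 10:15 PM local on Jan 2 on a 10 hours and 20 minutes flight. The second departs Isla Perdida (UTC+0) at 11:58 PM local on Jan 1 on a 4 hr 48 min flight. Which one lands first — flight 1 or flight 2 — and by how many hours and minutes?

Flight 1 in UTC: 10:15 PM − 5:45 = 4:30 PM on Jan 2.
+10 hours 20 minutes → arrive 2:50 AM UTC on Jan 3.
Flight 2 departs at 11:58 PM UTC (Jan 1).
+4 hours and 48 minutes → arrive 4:46 AM UTC on Jan 2.
Flight 2 lands earlier by 22 hours 4 minutes.

the second, by 22 hours 4 minutes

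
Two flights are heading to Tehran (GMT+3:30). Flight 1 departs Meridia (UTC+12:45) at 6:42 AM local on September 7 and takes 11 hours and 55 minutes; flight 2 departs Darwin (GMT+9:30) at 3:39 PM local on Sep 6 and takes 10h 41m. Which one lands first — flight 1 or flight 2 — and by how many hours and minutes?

the second, by 13 hours 2 minutes

Flight 1 in UTC: 6:42 AM − 12:45 = 5:57 PM on Sep 6.
+11 hours 55 minutes → arrive 5:52 AM UTC on Sep 7.
Flight 2 in UTC: 3:39 PM − 9:30 = 6:09 AM on Sep 6.
+10 hours and 41 minutes → arrive 4:50 PM UTC on Sep 6.
Flight 2 lands earlier by 13 hours 2 minutes.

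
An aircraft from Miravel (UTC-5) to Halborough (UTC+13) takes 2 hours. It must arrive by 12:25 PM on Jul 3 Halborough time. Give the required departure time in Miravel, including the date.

Target arrival in UTC: 12:25 PM − 13:00 = 11:25 PM on Jul 2.
Subtract 2 hours → departure 9:25 PM UTC on Jul 2.
Miravel is UTC−5:00: 9:25 PM − 5:00 = 4:25 PM on Jul 2.

4:25 PM on July 2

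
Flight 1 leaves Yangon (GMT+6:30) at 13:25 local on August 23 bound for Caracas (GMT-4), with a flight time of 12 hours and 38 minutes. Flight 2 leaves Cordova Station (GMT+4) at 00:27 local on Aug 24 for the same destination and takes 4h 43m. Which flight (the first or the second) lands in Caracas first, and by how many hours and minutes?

Flight 1 in UTC: 13:25 − 6:30 = 06:55 on Aug 23.
+12 hours and 38 minutes → arrive 19:33 UTC on Aug 23.
Flight 2 in UTC: 00:27 − 4:00 = 20:27 on Aug 23.
+4 hours 43 minutes → arrive 01:10 UTC on Aug 24.
Flight 1 lands earlier by 5 hours 37 minutes.

the first, by 5 hours 37 minutes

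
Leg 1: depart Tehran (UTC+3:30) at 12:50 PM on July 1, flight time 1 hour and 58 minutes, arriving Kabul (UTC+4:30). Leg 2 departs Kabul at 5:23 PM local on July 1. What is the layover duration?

Convert departure to UTC: 12:50 PM − 3:30 = 9:20 AM UTC on Jul 1.
Add 1 hour and 58 minutes flight time → 11:18 AM UTC.
Kabul is UTC+4:30, so local arrival = 11:18 AM + 4:30 = 3:48 PM on Jul 1.
Layover = 5:23 PM − 3:48 PM = 1 hour 35 minutes.

1 hour 35 minutes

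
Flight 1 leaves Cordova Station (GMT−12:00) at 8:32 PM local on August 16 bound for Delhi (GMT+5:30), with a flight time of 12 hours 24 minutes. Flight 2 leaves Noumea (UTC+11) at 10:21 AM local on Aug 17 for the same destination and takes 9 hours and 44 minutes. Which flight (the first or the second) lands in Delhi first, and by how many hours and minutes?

Flight 1 in UTC: 8:32 PM + 12:00 = 8:32 AM on Aug 17.
+12 hours and 24 minutes → arrive 8:56 PM UTC on Aug 17.
Flight 2 in UTC: 10:21 AM − 11:00 = 11:21 PM on Aug 16.
+9 hours and 44 minutes → arrive 9:05 AM UTC on Aug 17.
Flight 2 lands earlier by 11 hours 51 minutes.

the second, by 11 hours 51 minutes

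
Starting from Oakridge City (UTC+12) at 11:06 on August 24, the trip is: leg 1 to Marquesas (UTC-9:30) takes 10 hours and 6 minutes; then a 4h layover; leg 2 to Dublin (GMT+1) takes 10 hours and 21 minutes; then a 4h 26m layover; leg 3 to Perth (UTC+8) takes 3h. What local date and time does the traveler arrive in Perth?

14:59 on Aug 25

Convert departure to UTC: 11:06 − 12:00 = 23:06 UTC on Aug 23.
Add 10 hours 6 minutes leg 1 → 09:12 UTC (Aug 24).
Add 4 hours layover in Marquesas → 13:12 UTC.
Add 10 hours 21 minutes leg 2 → 23:33 UTC.
Add 4 hours and 26 minutes layover in Dublin → 03:59 UTC (Aug 25).
Add 3 hours leg 3 → 06:59 UTC.
Perth is UTC+8:00, so local arrival = 06:59 + 8:00 = 14:59 on Aug 25.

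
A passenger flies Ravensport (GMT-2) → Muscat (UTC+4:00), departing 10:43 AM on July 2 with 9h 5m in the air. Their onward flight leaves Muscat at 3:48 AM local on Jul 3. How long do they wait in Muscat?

2 hours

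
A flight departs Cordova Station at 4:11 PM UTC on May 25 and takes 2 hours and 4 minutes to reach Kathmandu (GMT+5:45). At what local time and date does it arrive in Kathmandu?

12:00 AM on May 26

Departure is given in UTC: 4:11 PM on May 25.
Add 2 hours and 4 minutes → 6:15 PM UTC.
Kathmandu is UTC+5:45: 6:15 PM + 5:45 = 12:00 AM on May 26.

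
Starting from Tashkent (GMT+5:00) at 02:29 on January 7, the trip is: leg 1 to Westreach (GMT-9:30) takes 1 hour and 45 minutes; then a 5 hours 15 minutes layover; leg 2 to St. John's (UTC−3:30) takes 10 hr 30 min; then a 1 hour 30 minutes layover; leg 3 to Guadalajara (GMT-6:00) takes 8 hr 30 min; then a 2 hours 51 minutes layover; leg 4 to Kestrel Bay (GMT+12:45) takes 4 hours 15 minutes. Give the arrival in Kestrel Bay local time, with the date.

20:50 on January 8

Convert departure to UTC: 02:29 − 5:00 = 21:29 UTC on Jan 6.
Add 1 hour and 45 minutes leg 1 → 23:14 UTC.
Add 5 hours 15 minutes layover in Westreach → 04:29 UTC (Jan 7).
Add 10 hours and 30 minutes leg 2 → 14:59 UTC.
Add 1 hour and 30 minutes layover in St. John's → 16:29 UTC.
Add 8 hours 30 minutes leg 3 → 00:59 UTC (Jan 8).
Add 2 hours and 51 minutes layover in Guadalajara → 03:50 UTC.
Add 4 hours and 15 minutes leg 4 → 08:05 UTC.
Kestrel Bay is UTC+12:45, so local arrival = 08:05 + 12:45 = 20:50 on Jan 8.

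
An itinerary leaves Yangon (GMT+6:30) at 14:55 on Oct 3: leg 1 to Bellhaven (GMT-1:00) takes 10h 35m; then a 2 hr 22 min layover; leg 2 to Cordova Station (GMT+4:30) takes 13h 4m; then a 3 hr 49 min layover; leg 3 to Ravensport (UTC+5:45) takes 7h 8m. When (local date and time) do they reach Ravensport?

03:08 on October 5

Convert departure to UTC: 14:55 − 6:30 = 08:25 UTC on Oct 3.
Add 10 hours 35 minutes leg 1 → 19:00 UTC.
Add 2 hours 22 minutes layover in Bellhaven → 21:22 UTC.
Add 13 hours and 4 minutes leg 2 → 10:26 UTC (Oct 4).
Add 3 hours 49 minutes layover in Cordova Station → 14:15 UTC.
Add 7 hours 8 minutes leg 3 → 21:23 UTC.
Ravensport is UTC+5:45, so local arrival = 21:23 + 5:45 = 03:08 on Oct 5.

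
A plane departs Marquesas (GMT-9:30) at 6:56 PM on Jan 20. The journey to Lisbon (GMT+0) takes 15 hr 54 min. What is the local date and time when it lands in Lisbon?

8:20 PM on Jan 21

Convert departure to UTC: 6:56 PM + 9:30 = 4:26 AM UTC on Jan 21.
Add 15 hours 54 minutes travel time → 8:20 PM UTC.
Lisbon is UTC+0, so local arrival is the same: 8:20 PM on Jan 21.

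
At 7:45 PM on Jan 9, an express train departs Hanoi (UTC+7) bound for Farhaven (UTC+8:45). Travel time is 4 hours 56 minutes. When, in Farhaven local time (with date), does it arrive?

2:26 AM on January 10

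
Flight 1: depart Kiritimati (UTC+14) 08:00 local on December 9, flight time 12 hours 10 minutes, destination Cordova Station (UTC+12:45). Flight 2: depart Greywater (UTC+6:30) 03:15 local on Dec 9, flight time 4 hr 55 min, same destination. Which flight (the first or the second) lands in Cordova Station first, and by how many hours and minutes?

the second, by 4 hours 30 minutes

Flight 1 in UTC: 08:00 − 14:00 = 18:00 on Dec 8.
+12 hours and 10 minutes → arrive 06:10 UTC on Dec 9.
Flight 2 in UTC: 03:15 − 6:30 = 20:45 on Dec 8.
+4 hours and 55 minutes → arrive 01:40 UTC on Dec 9.
Flight 2 lands earlier by 4 hours 30 minutes.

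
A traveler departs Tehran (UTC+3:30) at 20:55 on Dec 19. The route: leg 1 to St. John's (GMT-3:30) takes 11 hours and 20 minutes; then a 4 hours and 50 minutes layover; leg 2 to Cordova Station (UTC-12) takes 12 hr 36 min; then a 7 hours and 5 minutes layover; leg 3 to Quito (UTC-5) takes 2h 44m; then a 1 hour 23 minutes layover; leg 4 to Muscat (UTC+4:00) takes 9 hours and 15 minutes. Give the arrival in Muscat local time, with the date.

Convert departure to UTC: 20:55 − 3:30 = 17:25 UTC on Dec 19.
Add 11 hours and 20 minutes leg 1 → 04:45 UTC (Dec 20).
Add 4 hours 50 minutes layover in St. John's → 09:35 UTC.
Add 12 hours 36 minutes leg 2 → 22:11 UTC.
Add 7 hours and 5 minutes layover in Cordova Station → 05:16 UTC (Dec 21).
Add 2 hours 44 minutes leg 3 → 08:00 UTC.
Add 1 hour and 23 minutes layover in Quito → 09:23 UTC.
Add 9 hours and 15 minutes leg 4 → 18:38 UTC.
Muscat is UTC+4:00, so local arrival = 18:38 + 4:00 = 22:38 on Dec 21.

22:38 on December 21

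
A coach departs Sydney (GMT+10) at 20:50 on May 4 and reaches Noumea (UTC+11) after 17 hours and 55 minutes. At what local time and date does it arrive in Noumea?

15:45 on May 5

Convert departure to UTC: 20:50 − 10:00 = 10:50 UTC on May 4.
Add 17 hours and 55 minutes travel time → 04:45 UTC (May 5).
Noumea is UTC+11:00, so local arrival = 04:45 + 11:00 = 15:45 on May 5.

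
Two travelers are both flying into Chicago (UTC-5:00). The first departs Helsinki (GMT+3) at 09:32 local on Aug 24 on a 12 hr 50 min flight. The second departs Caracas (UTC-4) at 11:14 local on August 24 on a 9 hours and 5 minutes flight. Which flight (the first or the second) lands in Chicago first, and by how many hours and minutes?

Flight 1 in UTC: 09:32 − 3:00 = 06:32 on Aug 24.
+12 hours 50 minutes → arrive 19:22 UTC on Aug 24.
Flight 2 in UTC: 11:14 + 4:00 = 15:14 on Aug 24.
+9 hours 5 minutes → arrive 00:19 UTC on Aug 25.
Flight 1 lands earlier by 4 hours 57 minutes.

the first, by 4 hours 57 minutes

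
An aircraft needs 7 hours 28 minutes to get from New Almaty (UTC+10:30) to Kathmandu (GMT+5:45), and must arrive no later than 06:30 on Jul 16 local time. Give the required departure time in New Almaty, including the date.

03:47 on July 16

Target arrival in UTC: 06:30 − 5:45 = 00:45 on Jul 16.
Subtract 7 hours and 28 minutes → departure 17:17 UTC on Jul 15.
New Almaty is UTC+10:30: 17:17 + 10:30 = 03:47 on Jul 16.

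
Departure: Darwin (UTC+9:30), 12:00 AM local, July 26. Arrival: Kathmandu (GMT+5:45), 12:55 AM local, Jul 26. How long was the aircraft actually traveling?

4 hours 40 minutes

Kathmandu is 3:45 behind Darwin.
Clock-face elapsed time (ignoring zones) is 55 minutes.
Actual elapsed = 55 minutes + 3:45 = 4 hours 40 minutes.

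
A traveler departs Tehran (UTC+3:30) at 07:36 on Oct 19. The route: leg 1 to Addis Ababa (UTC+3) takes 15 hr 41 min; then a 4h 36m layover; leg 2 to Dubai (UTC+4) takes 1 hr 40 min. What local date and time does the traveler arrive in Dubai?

06:03 on October 20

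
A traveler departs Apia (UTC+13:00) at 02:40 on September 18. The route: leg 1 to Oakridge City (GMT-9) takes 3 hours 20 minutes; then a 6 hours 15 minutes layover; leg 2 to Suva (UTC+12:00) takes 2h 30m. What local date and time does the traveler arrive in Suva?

Convert departure to UTC: 02:40 − 13:00 = 13:40 UTC on Sep 17.
Add 3 hours and 20 minutes leg 1 → 17:00 UTC.
Add 6 hours and 15 minutes layover in Oakridge City → 23:15 UTC.
Add 2 hours 30 minutes leg 2 → 01:45 UTC (Sep 18).
Suva is UTC+12:00, so local arrival = 01:45 + 12:00 = 13:45 on Sep 18.

13:45 on September 18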